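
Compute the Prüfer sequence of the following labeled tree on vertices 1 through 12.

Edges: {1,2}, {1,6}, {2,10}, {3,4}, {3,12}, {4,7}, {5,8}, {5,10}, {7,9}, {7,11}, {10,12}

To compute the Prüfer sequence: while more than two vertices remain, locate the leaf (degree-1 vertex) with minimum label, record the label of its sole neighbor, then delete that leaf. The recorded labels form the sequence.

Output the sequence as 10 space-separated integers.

Step 1: leaves = {6,8,9,11}. Remove smallest leaf 6, emit neighbor 1.
Step 2: leaves = {1,8,9,11}. Remove smallest leaf 1, emit neighbor 2.
Step 3: leaves = {2,8,9,11}. Remove smallest leaf 2, emit neighbor 10.
Step 4: leaves = {8,9,11}. Remove smallest leaf 8, emit neighbor 5.
Step 5: leaves = {5,9,11}. Remove smallest leaf 5, emit neighbor 10.
Step 6: leaves = {9,10,11}. Remove smallest leaf 9, emit neighbor 7.
Step 7: leaves = {10,11}. Remove smallest leaf 10, emit neighbor 12.
Step 8: leaves = {11,12}. Remove smallest leaf 11, emit neighbor 7.
Step 9: leaves = {7,12}. Remove smallest leaf 7, emit neighbor 4.
Step 10: leaves = {4,12}. Remove smallest leaf 4, emit neighbor 3.
Done: 2 vertices remain (3, 12). Sequence = [1 2 10 5 10 7 12 7 4 3]

Answer: 1 2 10 5 10 7 12 7 4 3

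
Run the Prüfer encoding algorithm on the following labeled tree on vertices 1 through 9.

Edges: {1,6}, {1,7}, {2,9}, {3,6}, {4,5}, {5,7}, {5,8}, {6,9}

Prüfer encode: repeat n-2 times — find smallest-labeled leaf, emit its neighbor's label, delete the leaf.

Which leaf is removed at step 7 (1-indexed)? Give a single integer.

Answer: 1

Derivation:
Step 1: current leaves = {2,3,4,8}. Remove leaf 2 (neighbor: 9).
Step 2: current leaves = {3,4,8,9}. Remove leaf 3 (neighbor: 6).
Step 3: current leaves = {4,8,9}. Remove leaf 4 (neighbor: 5).
Step 4: current leaves = {8,9}. Remove leaf 8 (neighbor: 5).
Step 5: current leaves = {5,9}. Remove leaf 5 (neighbor: 7).
Step 6: current leaves = {7,9}. Remove leaf 7 (neighbor: 1).
Step 7: current leaves = {1,9}. Remove leaf 1 (neighbor: 6).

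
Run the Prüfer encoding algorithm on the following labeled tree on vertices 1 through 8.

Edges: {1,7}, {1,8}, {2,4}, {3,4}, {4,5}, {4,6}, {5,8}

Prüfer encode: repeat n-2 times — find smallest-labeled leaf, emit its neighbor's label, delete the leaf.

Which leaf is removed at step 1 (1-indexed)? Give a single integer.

Answer: 2

Derivation:
Step 1: current leaves = {2,3,6,7}. Remove leaf 2 (neighbor: 4).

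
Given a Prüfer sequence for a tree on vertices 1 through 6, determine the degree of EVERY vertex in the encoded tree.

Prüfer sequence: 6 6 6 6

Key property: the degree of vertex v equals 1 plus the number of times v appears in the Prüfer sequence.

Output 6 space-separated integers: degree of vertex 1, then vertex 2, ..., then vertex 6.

Answer: 1 1 1 1 1 5

Derivation:
p_1 = 6: count[6] becomes 1
p_2 = 6: count[6] becomes 2
p_3 = 6: count[6] becomes 3
p_4 = 6: count[6] becomes 4
Degrees (1 + count): deg[1]=1+0=1, deg[2]=1+0=1, deg[3]=1+0=1, deg[4]=1+0=1, deg[5]=1+0=1, deg[6]=1+4=5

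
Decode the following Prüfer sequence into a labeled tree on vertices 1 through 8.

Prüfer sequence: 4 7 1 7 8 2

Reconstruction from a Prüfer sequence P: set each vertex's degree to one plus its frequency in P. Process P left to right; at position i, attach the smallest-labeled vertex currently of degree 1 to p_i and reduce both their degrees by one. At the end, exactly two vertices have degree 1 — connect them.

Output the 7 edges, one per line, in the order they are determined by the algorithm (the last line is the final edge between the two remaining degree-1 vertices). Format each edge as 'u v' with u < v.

Answer: 3 4
4 7
1 5
1 7
6 8
2 7
2 8

Derivation:
Initial degrees: {1:2, 2:2, 3:1, 4:2, 5:1, 6:1, 7:3, 8:2}
Step 1: smallest deg-1 vertex = 3, p_1 = 4. Add edge {3,4}. Now deg[3]=0, deg[4]=1.
Step 2: smallest deg-1 vertex = 4, p_2 = 7. Add edge {4,7}. Now deg[4]=0, deg[7]=2.
Step 3: smallest deg-1 vertex = 5, p_3 = 1. Add edge {1,5}. Now deg[5]=0, deg[1]=1.
Step 4: smallest deg-1 vertex = 1, p_4 = 7. Add edge {1,7}. Now deg[1]=0, deg[7]=1.
Step 5: smallest deg-1 vertex = 6, p_5 = 8. Add edge {6,8}. Now deg[6]=0, deg[8]=1.
Step 6: smallest deg-1 vertex = 7, p_6 = 2. Add edge {2,7}. Now deg[7]=0, deg[2]=1.
Final: two remaining deg-1 vertices are 2, 8. Add edge {2,8}.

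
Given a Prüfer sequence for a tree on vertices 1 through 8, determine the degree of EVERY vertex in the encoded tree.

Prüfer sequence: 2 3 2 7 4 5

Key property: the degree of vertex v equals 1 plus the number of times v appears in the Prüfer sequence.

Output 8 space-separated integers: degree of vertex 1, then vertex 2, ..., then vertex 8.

Answer: 1 3 2 2 2 1 2 1

Derivation:
p_1 = 2: count[2] becomes 1
p_2 = 3: count[3] becomes 1
p_3 = 2: count[2] becomes 2
p_4 = 7: count[7] becomes 1
p_5 = 4: count[4] becomes 1
p_6 = 5: count[5] becomes 1
Degrees (1 + count): deg[1]=1+0=1, deg[2]=1+2=3, deg[3]=1+1=2, deg[4]=1+1=2, deg[5]=1+1=2, deg[6]=1+0=1, deg[7]=1+1=2, deg[8]=1+0=1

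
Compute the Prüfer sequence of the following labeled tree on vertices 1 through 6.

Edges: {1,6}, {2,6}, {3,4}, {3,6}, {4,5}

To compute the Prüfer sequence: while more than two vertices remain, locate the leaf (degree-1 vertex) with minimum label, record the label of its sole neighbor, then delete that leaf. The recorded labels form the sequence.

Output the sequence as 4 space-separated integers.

Step 1: leaves = {1,2,5}. Remove smallest leaf 1, emit neighbor 6.
Step 2: leaves = {2,5}. Remove smallest leaf 2, emit neighbor 6.
Step 3: leaves = {5,6}. Remove smallest leaf 5, emit neighbor 4.
Step 4: leaves = {4,6}. Remove smallest leaf 4, emit neighbor 3.
Done: 2 vertices remain (3, 6). Sequence = [6 6 4 3]

Answer: 6 6 4 3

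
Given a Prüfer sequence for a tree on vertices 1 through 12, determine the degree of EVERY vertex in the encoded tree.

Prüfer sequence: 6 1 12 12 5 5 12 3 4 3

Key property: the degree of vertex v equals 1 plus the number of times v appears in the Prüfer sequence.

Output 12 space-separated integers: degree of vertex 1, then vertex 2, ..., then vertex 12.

Answer: 2 1 3 2 3 2 1 1 1 1 1 4

Derivation:
p_1 = 6: count[6] becomes 1
p_2 = 1: count[1] becomes 1
p_3 = 12: count[12] becomes 1
p_4 = 12: count[12] becomes 2
p_5 = 5: count[5] becomes 1
p_6 = 5: count[5] becomes 2
p_7 = 12: count[12] becomes 3
p_8 = 3: count[3] becomes 1
p_9 = 4: count[4] becomes 1
p_10 = 3: count[3] becomes 2
Degrees (1 + count): deg[1]=1+1=2, deg[2]=1+0=1, deg[3]=1+2=3, deg[4]=1+1=2, deg[5]=1+2=3, deg[6]=1+1=2, deg[7]=1+0=1, deg[8]=1+0=1, deg[9]=1+0=1, deg[10]=1+0=1, deg[11]=1+0=1, deg[12]=1+3=4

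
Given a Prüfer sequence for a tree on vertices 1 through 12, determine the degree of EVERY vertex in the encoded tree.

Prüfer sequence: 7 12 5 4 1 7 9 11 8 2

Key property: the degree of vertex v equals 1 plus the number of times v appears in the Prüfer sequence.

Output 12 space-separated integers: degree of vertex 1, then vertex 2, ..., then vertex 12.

p_1 = 7: count[7] becomes 1
p_2 = 12: count[12] becomes 1
p_3 = 5: count[5] becomes 1
p_4 = 4: count[4] becomes 1
p_5 = 1: count[1] becomes 1
p_6 = 7: count[7] becomes 2
p_7 = 9: count[9] becomes 1
p_8 = 11: count[11] becomes 1
p_9 = 8: count[8] becomes 1
p_10 = 2: count[2] becomes 1
Degrees (1 + count): deg[1]=1+1=2, deg[2]=1+1=2, deg[3]=1+0=1, deg[4]=1+1=2, deg[5]=1+1=2, deg[6]=1+0=1, deg[7]=1+2=3, deg[8]=1+1=2, deg[9]=1+1=2, deg[10]=1+0=1, deg[11]=1+1=2, deg[12]=1+1=2

Answer: 2 2 1 2 2 1 3 2 2 1 2 2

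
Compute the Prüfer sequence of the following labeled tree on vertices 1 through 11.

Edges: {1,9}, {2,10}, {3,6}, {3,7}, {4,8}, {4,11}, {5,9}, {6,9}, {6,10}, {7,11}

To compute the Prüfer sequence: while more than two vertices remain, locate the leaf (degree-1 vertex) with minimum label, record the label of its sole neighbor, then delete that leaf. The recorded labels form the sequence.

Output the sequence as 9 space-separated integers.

Step 1: leaves = {1,2,5,8}. Remove smallest leaf 1, emit neighbor 9.
Step 2: leaves = {2,5,8}. Remove smallest leaf 2, emit neighbor 10.
Step 3: leaves = {5,8,10}. Remove smallest leaf 5, emit neighbor 9.
Step 4: leaves = {8,9,10}. Remove smallest leaf 8, emit neighbor 4.
Step 5: leaves = {4,9,10}. Remove smallest leaf 4, emit neighbor 11.
Step 6: leaves = {9,10,11}. Remove smallest leaf 9, emit neighbor 6.
Step 7: leaves = {10,11}. Remove smallest leaf 10, emit neighbor 6.
Step 8: leaves = {6,11}. Remove smallest leaf 6, emit neighbor 3.
Step 9: leaves = {3,11}. Remove smallest leaf 3, emit neighbor 7.
Done: 2 vertices remain (7, 11). Sequence = [9 10 9 4 11 6 6 3 7]

Answer: 9 10 9 4 11 6 6 3 7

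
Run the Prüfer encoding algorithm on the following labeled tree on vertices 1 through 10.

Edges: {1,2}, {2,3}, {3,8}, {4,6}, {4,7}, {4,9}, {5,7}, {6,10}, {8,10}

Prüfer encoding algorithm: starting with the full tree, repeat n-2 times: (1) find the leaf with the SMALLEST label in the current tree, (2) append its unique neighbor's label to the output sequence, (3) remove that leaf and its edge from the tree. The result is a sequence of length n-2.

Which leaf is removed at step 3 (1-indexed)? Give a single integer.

Step 1: current leaves = {1,5,9}. Remove leaf 1 (neighbor: 2).
Step 2: current leaves = {2,5,9}. Remove leaf 2 (neighbor: 3).
Step 3: current leaves = {3,5,9}. Remove leaf 3 (neighbor: 8).

Answer: 3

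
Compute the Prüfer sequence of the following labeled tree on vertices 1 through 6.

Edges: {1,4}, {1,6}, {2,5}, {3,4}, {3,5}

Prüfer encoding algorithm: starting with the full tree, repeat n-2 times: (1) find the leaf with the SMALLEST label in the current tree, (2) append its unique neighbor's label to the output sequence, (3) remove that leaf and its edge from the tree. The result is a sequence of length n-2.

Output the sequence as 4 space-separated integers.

Answer: 5 3 4 1

Derivation:
Step 1: leaves = {2,6}. Remove smallest leaf 2, emit neighbor 5.
Step 2: leaves = {5,6}. Remove smallest leaf 5, emit neighbor 3.
Step 3: leaves = {3,6}. Remove smallest leaf 3, emit neighbor 4.
Step 4: leaves = {4,6}. Remove smallest leaf 4, emit neighbor 1.
Done: 2 vertices remain (1, 6). Sequence = [5 3 4 1]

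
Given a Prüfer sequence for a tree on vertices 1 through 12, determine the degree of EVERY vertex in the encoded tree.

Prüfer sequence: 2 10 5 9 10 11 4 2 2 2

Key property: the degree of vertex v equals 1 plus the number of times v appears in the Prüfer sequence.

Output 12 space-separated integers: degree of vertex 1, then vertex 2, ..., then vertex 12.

Answer: 1 5 1 2 2 1 1 1 2 3 2 1

Derivation:
p_1 = 2: count[2] becomes 1
p_2 = 10: count[10] becomes 1
p_3 = 5: count[5] becomes 1
p_4 = 9: count[9] becomes 1
p_5 = 10: count[10] becomes 2
p_6 = 11: count[11] becomes 1
p_7 = 4: count[4] becomes 1
p_8 = 2: count[2] becomes 2
p_9 = 2: count[2] becomes 3
p_10 = 2: count[2] becomes 4
Degrees (1 + count): deg[1]=1+0=1, deg[2]=1+4=5, deg[3]=1+0=1, deg[4]=1+1=2, deg[5]=1+1=2, deg[6]=1+0=1, deg[7]=1+0=1, deg[8]=1+0=1, deg[9]=1+1=2, deg[10]=1+2=3, deg[11]=1+1=2, deg[12]=1+0=1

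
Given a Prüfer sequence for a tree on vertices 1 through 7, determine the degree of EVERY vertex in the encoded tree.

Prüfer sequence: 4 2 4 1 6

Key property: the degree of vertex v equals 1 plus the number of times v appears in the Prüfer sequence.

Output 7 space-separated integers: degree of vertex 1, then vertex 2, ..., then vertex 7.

Answer: 2 2 1 3 1 2 1

Derivation:
p_1 = 4: count[4] becomes 1
p_2 = 2: count[2] becomes 1
p_3 = 4: count[4] becomes 2
p_4 = 1: count[1] becomes 1
p_5 = 6: count[6] becomes 1
Degrees (1 + count): deg[1]=1+1=2, deg[2]=1+1=2, deg[3]=1+0=1, deg[4]=1+2=3, deg[5]=1+0=1, deg[6]=1+1=2, deg[7]=1+0=1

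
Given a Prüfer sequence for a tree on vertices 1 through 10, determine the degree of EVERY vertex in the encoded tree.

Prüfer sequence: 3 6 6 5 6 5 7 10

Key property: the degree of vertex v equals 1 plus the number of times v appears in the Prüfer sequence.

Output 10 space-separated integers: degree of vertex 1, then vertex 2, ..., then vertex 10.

p_1 = 3: count[3] becomes 1
p_2 = 6: count[6] becomes 1
p_3 = 6: count[6] becomes 2
p_4 = 5: count[5] becomes 1
p_5 = 6: count[6] becomes 3
p_6 = 5: count[5] becomes 2
p_7 = 7: count[7] becomes 1
p_8 = 10: count[10] becomes 1
Degrees (1 + count): deg[1]=1+0=1, deg[2]=1+0=1, deg[3]=1+1=2, deg[4]=1+0=1, deg[5]=1+2=3, deg[6]=1+3=4, deg[7]=1+1=2, deg[8]=1+0=1, deg[9]=1+0=1, deg[10]=1+1=2

Answer: 1 1 2 1 3 4 2 1 1 2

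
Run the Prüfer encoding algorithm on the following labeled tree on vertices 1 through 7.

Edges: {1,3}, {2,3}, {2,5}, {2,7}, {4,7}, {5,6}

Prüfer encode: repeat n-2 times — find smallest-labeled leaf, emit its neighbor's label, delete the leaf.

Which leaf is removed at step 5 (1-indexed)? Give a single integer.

Answer: 5

Derivation:
Step 1: current leaves = {1,4,6}. Remove leaf 1 (neighbor: 3).
Step 2: current leaves = {3,4,6}. Remove leaf 3 (neighbor: 2).
Step 3: current leaves = {4,6}. Remove leaf 4 (neighbor: 7).
Step 4: current leaves = {6,7}. Remove leaf 6 (neighbor: 5).
Step 5: current leaves = {5,7}. Remove leaf 5 (neighbor: 2).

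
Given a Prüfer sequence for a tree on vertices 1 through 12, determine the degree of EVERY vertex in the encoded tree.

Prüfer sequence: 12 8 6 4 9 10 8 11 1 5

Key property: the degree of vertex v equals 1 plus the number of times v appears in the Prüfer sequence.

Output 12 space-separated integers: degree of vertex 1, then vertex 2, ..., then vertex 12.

Answer: 2 1 1 2 2 2 1 3 2 2 2 2

Derivation:
p_1 = 12: count[12] becomes 1
p_2 = 8: count[8] becomes 1
p_3 = 6: count[6] becomes 1
p_4 = 4: count[4] becomes 1
p_5 = 9: count[9] becomes 1
p_6 = 10: count[10] becomes 1
p_7 = 8: count[8] becomes 2
p_8 = 11: count[11] becomes 1
p_9 = 1: count[1] becomes 1
p_10 = 5: count[5] becomes 1
Degrees (1 + count): deg[1]=1+1=2, deg[2]=1+0=1, deg[3]=1+0=1, deg[4]=1+1=2, deg[5]=1+1=2, deg[6]=1+1=2, deg[7]=1+0=1, deg[8]=1+2=3, deg[9]=1+1=2, deg[10]=1+1=2, deg[11]=1+1=2, deg[12]=1+1=2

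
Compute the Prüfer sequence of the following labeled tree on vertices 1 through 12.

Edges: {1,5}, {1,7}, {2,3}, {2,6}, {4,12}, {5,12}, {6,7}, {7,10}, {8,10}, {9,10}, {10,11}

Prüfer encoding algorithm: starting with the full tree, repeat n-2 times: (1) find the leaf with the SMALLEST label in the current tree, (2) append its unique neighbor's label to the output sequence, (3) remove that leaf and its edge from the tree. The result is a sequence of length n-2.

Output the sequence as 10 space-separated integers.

Answer: 2 6 12 7 10 10 10 7 1 5

Derivation:
Step 1: leaves = {3,4,8,9,11}. Remove smallest leaf 3, emit neighbor 2.
Step 2: leaves = {2,4,8,9,11}. Remove smallest leaf 2, emit neighbor 6.
Step 3: leaves = {4,6,8,9,11}. Remove smallest leaf 4, emit neighbor 12.
Step 4: leaves = {6,8,9,11,12}. Remove smallest leaf 6, emit neighbor 7.
Step 5: leaves = {8,9,11,12}. Remove smallest leaf 8, emit neighbor 10.
Step 6: leaves = {9,11,12}. Remove smallest leaf 9, emit neighbor 10.
Step 7: leaves = {11,12}. Remove smallest leaf 11, emit neighbor 10.
Step 8: leaves = {10,12}. Remove smallest leaf 10, emit neighbor 7.
Step 9: leaves = {7,12}. Remove smallest leaf 7, emit neighbor 1.
Step 10: leaves = {1,12}. Remove smallest leaf 1, emit neighbor 5.
Done: 2 vertices remain (5, 12). Sequence = [2 6 12 7 10 10 10 7 1 5]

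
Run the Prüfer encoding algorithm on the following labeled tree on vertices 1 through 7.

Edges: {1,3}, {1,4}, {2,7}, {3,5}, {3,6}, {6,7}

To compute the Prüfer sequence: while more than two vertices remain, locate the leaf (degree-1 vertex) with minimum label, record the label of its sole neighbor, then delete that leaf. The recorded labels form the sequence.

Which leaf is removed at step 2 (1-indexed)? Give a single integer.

Answer: 4

Derivation:
Step 1: current leaves = {2,4,5}. Remove leaf 2 (neighbor: 7).
Step 2: current leaves = {4,5,7}. Remove leaf 4 (neighbor: 1).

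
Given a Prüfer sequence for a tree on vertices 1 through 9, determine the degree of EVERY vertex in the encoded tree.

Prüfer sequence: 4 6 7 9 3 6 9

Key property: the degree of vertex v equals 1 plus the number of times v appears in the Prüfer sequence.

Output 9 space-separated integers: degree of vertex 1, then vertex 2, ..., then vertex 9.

p_1 = 4: count[4] becomes 1
p_2 = 6: count[6] becomes 1
p_3 = 7: count[7] becomes 1
p_4 = 9: count[9] becomes 1
p_5 = 3: count[3] becomes 1
p_6 = 6: count[6] becomes 2
p_7 = 9: count[9] becomes 2
Degrees (1 + count): deg[1]=1+0=1, deg[2]=1+0=1, deg[3]=1+1=2, deg[4]=1+1=2, deg[5]=1+0=1, deg[6]=1+2=3, deg[7]=1+1=2, deg[8]=1+0=1, deg[9]=1+2=3

Answer: 1 1 2 2 1 3 2 1 3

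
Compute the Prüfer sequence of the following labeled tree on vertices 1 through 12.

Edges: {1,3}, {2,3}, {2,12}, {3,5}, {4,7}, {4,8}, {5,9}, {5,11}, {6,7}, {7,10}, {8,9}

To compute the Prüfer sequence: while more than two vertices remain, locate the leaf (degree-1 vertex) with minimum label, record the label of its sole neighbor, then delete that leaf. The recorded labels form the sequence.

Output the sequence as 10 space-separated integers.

Answer: 3 7 7 4 8 9 5 5 3 2

Derivation:
Step 1: leaves = {1,6,10,11,12}. Remove smallest leaf 1, emit neighbor 3.
Step 2: leaves = {6,10,11,12}. Remove smallest leaf 6, emit neighbor 7.
Step 3: leaves = {10,11,12}. Remove smallest leaf 10, emit neighbor 7.
Step 4: leaves = {7,11,12}. Remove smallest leaf 7, emit neighbor 4.
Step 5: leaves = {4,11,12}. Remove smallest leaf 4, emit neighbor 8.
Step 6: leaves = {8,11,12}. Remove smallest leaf 8, emit neighbor 9.
Step 7: leaves = {9,11,12}. Remove smallest leaf 9, emit neighbor 5.
Step 8: leaves = {11,12}. Remove smallest leaf 11, emit neighbor 5.
Step 9: leaves = {5,12}. Remove smallest leaf 5, emit neighbor 3.
Step 10: leaves = {3,12}. Remove smallest leaf 3, emit neighbor 2.
Done: 2 vertices remain (2, 12). Sequence = [3 7 7 4 8 9 5 5 3 2]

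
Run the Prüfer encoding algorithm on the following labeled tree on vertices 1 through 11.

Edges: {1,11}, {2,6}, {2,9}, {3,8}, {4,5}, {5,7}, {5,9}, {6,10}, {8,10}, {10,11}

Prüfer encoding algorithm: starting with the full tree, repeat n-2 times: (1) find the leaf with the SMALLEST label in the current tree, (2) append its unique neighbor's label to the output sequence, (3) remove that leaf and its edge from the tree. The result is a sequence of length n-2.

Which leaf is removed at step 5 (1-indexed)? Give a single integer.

Step 1: current leaves = {1,3,4,7}. Remove leaf 1 (neighbor: 11).
Step 2: current leaves = {3,4,7,11}. Remove leaf 3 (neighbor: 8).
Step 3: current leaves = {4,7,8,11}. Remove leaf 4 (neighbor: 5).
Step 4: current leaves = {7,8,11}. Remove leaf 7 (neighbor: 5).
Step 5: current leaves = {5,8,11}. Remove leaf 5 (neighbor: 9).

Answer: 5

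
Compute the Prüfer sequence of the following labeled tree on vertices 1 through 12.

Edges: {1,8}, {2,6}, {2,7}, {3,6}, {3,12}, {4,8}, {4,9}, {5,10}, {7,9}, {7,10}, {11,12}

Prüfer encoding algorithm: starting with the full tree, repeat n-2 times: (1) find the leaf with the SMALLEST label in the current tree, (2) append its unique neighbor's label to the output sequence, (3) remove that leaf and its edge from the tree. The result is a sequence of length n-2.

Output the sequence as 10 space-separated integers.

Answer: 8 10 4 9 7 7 2 6 3 12

Derivation:
Step 1: leaves = {1,5,11}. Remove smallest leaf 1, emit neighbor 8.
Step 2: leaves = {5,8,11}. Remove smallest leaf 5, emit neighbor 10.
Step 3: leaves = {8,10,11}. Remove smallest leaf 8, emit neighbor 4.
Step 4: leaves = {4,10,11}. Remove smallest leaf 4, emit neighbor 9.
Step 5: leaves = {9,10,11}. Remove smallest leaf 9, emit neighbor 7.
Step 6: leaves = {10,11}. Remove smallest leaf 10, emit neighbor 7.
Step 7: leaves = {7,11}. Remove smallest leaf 7, emit neighbor 2.
Step 8: leaves = {2,11}. Remove smallest leaf 2, emit neighbor 6.
Step 9: leaves = {6,11}. Remove smallest leaf 6, emit neighbor 3.
Step 10: leaves = {3,11}. Remove smallest leaf 3, emit neighbor 12.
Done: 2 vertices remain (11, 12). Sequence = [8 10 4 9 7 7 2 6 3 12]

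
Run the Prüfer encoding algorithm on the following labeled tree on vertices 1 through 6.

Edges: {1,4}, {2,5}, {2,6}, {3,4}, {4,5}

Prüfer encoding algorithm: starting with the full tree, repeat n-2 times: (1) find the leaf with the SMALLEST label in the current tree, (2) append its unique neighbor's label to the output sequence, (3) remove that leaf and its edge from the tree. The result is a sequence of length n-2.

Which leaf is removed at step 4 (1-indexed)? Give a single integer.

Answer: 5

Derivation:
Step 1: current leaves = {1,3,6}. Remove leaf 1 (neighbor: 4).
Step 2: current leaves = {3,6}. Remove leaf 3 (neighbor: 4).
Step 3: current leaves = {4,6}. Remove leaf 4 (neighbor: 5).
Step 4: current leaves = {5,6}. Remove leaf 5 (neighbor: 2).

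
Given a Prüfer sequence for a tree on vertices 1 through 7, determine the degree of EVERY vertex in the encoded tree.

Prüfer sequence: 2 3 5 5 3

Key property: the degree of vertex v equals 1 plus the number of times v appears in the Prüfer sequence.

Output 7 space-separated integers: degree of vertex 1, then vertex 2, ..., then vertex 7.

Answer: 1 2 3 1 3 1 1

Derivation:
p_1 = 2: count[2] becomes 1
p_2 = 3: count[3] becomes 1
p_3 = 5: count[5] becomes 1
p_4 = 5: count[5] becomes 2
p_5 = 3: count[3] becomes 2
Degrees (1 + count): deg[1]=1+0=1, deg[2]=1+1=2, deg[3]=1+2=3, deg[4]=1+0=1, deg[5]=1+2=3, deg[6]=1+0=1, deg[7]=1+0=1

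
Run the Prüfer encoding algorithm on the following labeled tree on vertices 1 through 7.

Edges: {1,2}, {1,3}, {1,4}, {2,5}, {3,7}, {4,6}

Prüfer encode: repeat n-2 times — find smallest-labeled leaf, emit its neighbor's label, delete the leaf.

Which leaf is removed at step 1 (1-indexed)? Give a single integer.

Answer: 5

Derivation:
Step 1: current leaves = {5,6,7}. Remove leaf 5 (neighbor: 2).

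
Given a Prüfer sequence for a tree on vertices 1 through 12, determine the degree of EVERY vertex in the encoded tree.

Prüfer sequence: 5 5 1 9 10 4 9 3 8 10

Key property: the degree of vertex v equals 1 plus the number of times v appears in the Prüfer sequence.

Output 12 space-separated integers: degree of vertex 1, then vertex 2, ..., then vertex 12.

Answer: 2 1 2 2 3 1 1 2 3 3 1 1

Derivation:
p_1 = 5: count[5] becomes 1
p_2 = 5: count[5] becomes 2
p_3 = 1: count[1] becomes 1
p_4 = 9: count[9] becomes 1
p_5 = 10: count[10] becomes 1
p_6 = 4: count[4] becomes 1
p_7 = 9: count[9] becomes 2
p_8 = 3: count[3] becomes 1
p_9 = 8: count[8] becomes 1
p_10 = 10: count[10] becomes 2
Degrees (1 + count): deg[1]=1+1=2, deg[2]=1+0=1, deg[3]=1+1=2, deg[4]=1+1=2, deg[5]=1+2=3, deg[6]=1+0=1, deg[7]=1+0=1, deg[8]=1+1=2, deg[9]=1+2=3, deg[10]=1+2=3, deg[11]=1+0=1, deg[12]=1+0=1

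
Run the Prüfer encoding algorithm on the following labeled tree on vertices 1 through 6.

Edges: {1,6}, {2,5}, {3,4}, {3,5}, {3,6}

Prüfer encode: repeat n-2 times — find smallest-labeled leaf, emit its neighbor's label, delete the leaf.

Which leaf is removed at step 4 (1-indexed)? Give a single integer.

Step 1: current leaves = {1,2,4}. Remove leaf 1 (neighbor: 6).
Step 2: current leaves = {2,4,6}. Remove leaf 2 (neighbor: 5).
Step 3: current leaves = {4,5,6}. Remove leaf 4 (neighbor: 3).
Step 4: current leaves = {5,6}. Remove leaf 5 (neighbor: 3).

Answer: 5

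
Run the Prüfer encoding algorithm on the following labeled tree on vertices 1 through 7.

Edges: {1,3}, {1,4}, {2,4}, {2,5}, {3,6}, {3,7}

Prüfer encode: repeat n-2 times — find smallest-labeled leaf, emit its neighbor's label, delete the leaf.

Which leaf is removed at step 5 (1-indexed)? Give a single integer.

Step 1: current leaves = {5,6,7}. Remove leaf 5 (neighbor: 2).
Step 2: current leaves = {2,6,7}. Remove leaf 2 (neighbor: 4).
Step 3: current leaves = {4,6,7}. Remove leaf 4 (neighbor: 1).
Step 4: current leaves = {1,6,7}. Remove leaf 1 (neighbor: 3).
Step 5: current leaves = {6,7}. Remove leaf 6 (neighbor: 3).

Answer: 6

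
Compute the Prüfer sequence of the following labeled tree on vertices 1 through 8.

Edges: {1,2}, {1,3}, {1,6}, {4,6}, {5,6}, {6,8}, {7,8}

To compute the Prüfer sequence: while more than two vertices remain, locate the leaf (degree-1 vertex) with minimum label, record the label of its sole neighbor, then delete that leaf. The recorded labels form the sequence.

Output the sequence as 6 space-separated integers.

Step 1: leaves = {2,3,4,5,7}. Remove smallest leaf 2, emit neighbor 1.
Step 2: leaves = {3,4,5,7}. Remove smallest leaf 3, emit neighbor 1.
Step 3: leaves = {1,4,5,7}. Remove smallest leaf 1, emit neighbor 6.
Step 4: leaves = {4,5,7}. Remove smallest leaf 4, emit neighbor 6.
Step 5: leaves = {5,7}. Remove smallest leaf 5, emit neighbor 6.
Step 6: leaves = {6,7}. Remove smallest leaf 6, emit neighbor 8.
Done: 2 vertices remain (7, 8). Sequence = [1 1 6 6 6 8]

Answer: 1 1 6 6 6 8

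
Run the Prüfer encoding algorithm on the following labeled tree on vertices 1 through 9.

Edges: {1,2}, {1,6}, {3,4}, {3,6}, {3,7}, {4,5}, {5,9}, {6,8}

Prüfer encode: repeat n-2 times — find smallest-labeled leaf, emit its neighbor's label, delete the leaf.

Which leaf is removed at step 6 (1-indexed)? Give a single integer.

Answer: 3

Derivation:
Step 1: current leaves = {2,7,8,9}. Remove leaf 2 (neighbor: 1).
Step 2: current leaves = {1,7,8,9}. Remove leaf 1 (neighbor: 6).
Step 3: current leaves = {7,8,9}. Remove leaf 7 (neighbor: 3).
Step 4: current leaves = {8,9}. Remove leaf 8 (neighbor: 6).
Step 5: current leaves = {6,9}. Remove leaf 6 (neighbor: 3).
Step 6: current leaves = {3,9}. Remove leaf 3 (neighbor: 4).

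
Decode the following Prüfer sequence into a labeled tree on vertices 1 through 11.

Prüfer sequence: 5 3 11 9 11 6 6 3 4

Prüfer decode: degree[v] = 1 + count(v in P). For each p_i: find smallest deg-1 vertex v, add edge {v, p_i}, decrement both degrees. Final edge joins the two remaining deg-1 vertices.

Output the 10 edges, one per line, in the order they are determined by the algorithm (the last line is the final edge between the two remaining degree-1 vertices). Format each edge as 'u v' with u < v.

Initial degrees: {1:1, 2:1, 3:3, 4:2, 5:2, 6:3, 7:1, 8:1, 9:2, 10:1, 11:3}
Step 1: smallest deg-1 vertex = 1, p_1 = 5. Add edge {1,5}. Now deg[1]=0, deg[5]=1.
Step 2: smallest deg-1 vertex = 2, p_2 = 3. Add edge {2,3}. Now deg[2]=0, deg[3]=2.
Step 3: smallest deg-1 vertex = 5, p_3 = 11. Add edge {5,11}. Now deg[5]=0, deg[11]=2.
Step 4: smallest deg-1 vertex = 7, p_4 = 9. Add edge {7,9}. Now deg[7]=0, deg[9]=1.
Step 5: smallest deg-1 vertex = 8, p_5 = 11. Add edge {8,11}. Now deg[8]=0, deg[11]=1.
Step 6: smallest deg-1 vertex = 9, p_6 = 6. Add edge {6,9}. Now deg[9]=0, deg[6]=2.
Step 7: smallest deg-1 vertex = 10, p_7 = 6. Add edge {6,10}. Now deg[10]=0, deg[6]=1.
Step 8: smallest deg-1 vertex = 6, p_8 = 3. Add edge {3,6}. Now deg[6]=0, deg[3]=1.
Step 9: smallest deg-1 vertex = 3, p_9 = 4. Add edge {3,4}. Now deg[3]=0, deg[4]=1.
Final: two remaining deg-1 vertices are 4, 11. Add edge {4,11}.

Answer: 1 5
2 3
5 11
7 9
8 11
6 9
6 10
3 6
3 4
4 11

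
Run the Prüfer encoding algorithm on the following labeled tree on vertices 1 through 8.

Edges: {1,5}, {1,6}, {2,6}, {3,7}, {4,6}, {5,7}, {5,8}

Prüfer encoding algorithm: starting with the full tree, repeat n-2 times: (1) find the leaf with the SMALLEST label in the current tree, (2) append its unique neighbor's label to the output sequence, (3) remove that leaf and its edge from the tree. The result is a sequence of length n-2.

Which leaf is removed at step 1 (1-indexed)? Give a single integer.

Answer: 2

Derivation:
Step 1: current leaves = {2,3,4,8}. Remove leaf 2 (neighbor: 6).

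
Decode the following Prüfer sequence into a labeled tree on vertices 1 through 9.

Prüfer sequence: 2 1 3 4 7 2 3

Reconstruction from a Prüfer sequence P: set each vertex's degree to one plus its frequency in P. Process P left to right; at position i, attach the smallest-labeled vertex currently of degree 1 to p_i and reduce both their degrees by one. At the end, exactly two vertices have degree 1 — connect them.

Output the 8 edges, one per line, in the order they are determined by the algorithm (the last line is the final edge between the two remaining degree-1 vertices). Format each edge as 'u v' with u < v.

Initial degrees: {1:2, 2:3, 3:3, 4:2, 5:1, 6:1, 7:2, 8:1, 9:1}
Step 1: smallest deg-1 vertex = 5, p_1 = 2. Add edge {2,5}. Now deg[5]=0, deg[2]=2.
Step 2: smallest deg-1 vertex = 6, p_2 = 1. Add edge {1,6}. Now deg[6]=0, deg[1]=1.
Step 3: smallest deg-1 vertex = 1, p_3 = 3. Add edge {1,3}. Now deg[1]=0, deg[3]=2.
Step 4: smallest deg-1 vertex = 8, p_4 = 4. Add edge {4,8}. Now deg[8]=0, deg[4]=1.
Step 5: smallest deg-1 vertex = 4, p_5 = 7. Add edge {4,7}. Now deg[4]=0, deg[7]=1.
Step 6: smallest deg-1 vertex = 7, p_6 = 2. Add edge {2,7}. Now deg[7]=0, deg[2]=1.
Step 7: smallest deg-1 vertex = 2, p_7 = 3. Add edge {2,3}. Now deg[2]=0, deg[3]=1.
Final: two remaining deg-1 vertices are 3, 9. Add edge {3,9}.

Answer: 2 5
1 6
1 3
4 8
4 7
2 7
2 3
3 9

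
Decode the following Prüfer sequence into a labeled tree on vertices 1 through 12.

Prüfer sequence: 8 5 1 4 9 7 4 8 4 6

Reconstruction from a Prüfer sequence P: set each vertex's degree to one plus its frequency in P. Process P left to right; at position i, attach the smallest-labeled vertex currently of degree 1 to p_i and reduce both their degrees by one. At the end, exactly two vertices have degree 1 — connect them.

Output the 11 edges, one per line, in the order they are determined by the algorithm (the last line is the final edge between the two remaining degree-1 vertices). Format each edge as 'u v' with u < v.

Answer: 2 8
3 5
1 5
1 4
9 10
7 9
4 7
8 11
4 8
4 6
6 12

Derivation:
Initial degrees: {1:2, 2:1, 3:1, 4:4, 5:2, 6:2, 7:2, 8:3, 9:2, 10:1, 11:1, 12:1}
Step 1: smallest deg-1 vertex = 2, p_1 = 8. Add edge {2,8}. Now deg[2]=0, deg[8]=2.
Step 2: smallest deg-1 vertex = 3, p_2 = 5. Add edge {3,5}. Now deg[3]=0, deg[5]=1.
Step 3: smallest deg-1 vertex = 5, p_3 = 1. Add edge {1,5}. Now deg[5]=0, deg[1]=1.
Step 4: smallest deg-1 vertex = 1, p_4 = 4. Add edge {1,4}. Now deg[1]=0, deg[4]=3.
Step 5: smallest deg-1 vertex = 10, p_5 = 9. Add edge {9,10}. Now deg[10]=0, deg[9]=1.
Step 6: smallest deg-1 vertex = 9, p_6 = 7. Add edge {7,9}. Now deg[9]=0, deg[7]=1.
Step 7: smallest deg-1 vertex = 7, p_7 = 4. Add edge {4,7}. Now deg[7]=0, deg[4]=2.
Step 8: smallest deg-1 vertex = 11, p_8 = 8. Add edge {8,11}. Now deg[11]=0, deg[8]=1.
Step 9: smallest deg-1 vertex = 8, p_9 = 4. Add edge {4,8}. Now deg[8]=0, deg[4]=1.
Step 10: smallest deg-1 vertex = 4, p_10 = 6. Add edge {4,6}. Now deg[4]=0, deg[6]=1.
Final: two remaining deg-1 vertices are 6, 12. Add edge {6,12}.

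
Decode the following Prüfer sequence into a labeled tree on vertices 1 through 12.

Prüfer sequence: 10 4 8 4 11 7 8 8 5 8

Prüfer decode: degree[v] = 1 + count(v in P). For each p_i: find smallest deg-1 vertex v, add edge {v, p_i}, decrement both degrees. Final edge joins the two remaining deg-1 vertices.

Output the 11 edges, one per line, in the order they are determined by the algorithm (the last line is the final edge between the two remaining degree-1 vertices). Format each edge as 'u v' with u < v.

Answer: 1 10
2 4
3 8
4 6
4 11
7 9
7 8
8 10
5 11
5 8
8 12

Derivation:
Initial degrees: {1:1, 2:1, 3:1, 4:3, 5:2, 6:1, 7:2, 8:5, 9:1, 10:2, 11:2, 12:1}
Step 1: smallest deg-1 vertex = 1, p_1 = 10. Add edge {1,10}. Now deg[1]=0, deg[10]=1.
Step 2: smallest deg-1 vertex = 2, p_2 = 4. Add edge {2,4}. Now deg[2]=0, deg[4]=2.
Step 3: smallest deg-1 vertex = 3, p_3 = 8. Add edge {3,8}. Now deg[3]=0, deg[8]=4.
Step 4: smallest deg-1 vertex = 6, p_4 = 4. Add edge {4,6}. Now deg[6]=0, deg[4]=1.
Step 5: smallest deg-1 vertex = 4, p_5 = 11. Add edge {4,11}. Now deg[4]=0, deg[11]=1.
Step 6: smallest deg-1 vertex = 9, p_6 = 7. Add edge {7,9}. Now deg[9]=0, deg[7]=1.
Step 7: smallest deg-1 vertex = 7, p_7 = 8. Add edge {7,8}. Now deg[7]=0, deg[8]=3.
Step 8: smallest deg-1 vertex = 10, p_8 = 8. Add edge {8,10}. Now deg[10]=0, deg[8]=2.
Step 9: smallest deg-1 vertex = 11, p_9 = 5. Add edge {5,11}. Now deg[11]=0, deg[5]=1.
Step 10: smallest deg-1 vertex = 5, p_10 = 8. Add edge {5,8}. Now deg[5]=0, deg[8]=1.
Final: two remaining deg-1 vertices are 8, 12. Add edge {8,12}.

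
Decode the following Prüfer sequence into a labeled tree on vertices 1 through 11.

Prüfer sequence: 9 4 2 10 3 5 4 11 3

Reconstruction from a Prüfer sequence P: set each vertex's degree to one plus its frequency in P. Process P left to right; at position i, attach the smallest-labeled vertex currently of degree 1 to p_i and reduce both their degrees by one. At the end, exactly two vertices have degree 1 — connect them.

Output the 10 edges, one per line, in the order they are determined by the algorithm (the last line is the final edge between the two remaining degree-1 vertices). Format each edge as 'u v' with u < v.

Answer: 1 9
4 6
2 7
2 10
3 8
5 9
4 5
4 11
3 10
3 11

Derivation:
Initial degrees: {1:1, 2:2, 3:3, 4:3, 5:2, 6:1, 7:1, 8:1, 9:2, 10:2, 11:2}
Step 1: smallest deg-1 vertex = 1, p_1 = 9. Add edge {1,9}. Now deg[1]=0, deg[9]=1.
Step 2: smallest deg-1 vertex = 6, p_2 = 4. Add edge {4,6}. Now deg[6]=0, deg[4]=2.
Step 3: smallest deg-1 vertex = 7, p_3 = 2. Add edge {2,7}. Now deg[7]=0, deg[2]=1.
Step 4: smallest deg-1 vertex = 2, p_4 = 10. Add edge {2,10}. Now deg[2]=0, deg[10]=1.
Step 5: smallest deg-1 vertex = 8, p_5 = 3. Add edge {3,8}. Now deg[8]=0, deg[3]=2.
Step 6: smallest deg-1 vertex = 9, p_6 = 5. Add edge {5,9}. Now deg[9]=0, deg[5]=1.
Step 7: smallest deg-1 vertex = 5, p_7 = 4. Add edge {4,5}. Now deg[5]=0, deg[4]=1.
Step 8: smallest deg-1 vertex = 4, p_8 = 11. Add edge {4,11}. Now deg[4]=0, deg[11]=1.
Step 9: smallest deg-1 vertex = 10, p_9 = 3. Add edge {3,10}. Now deg[10]=0, deg[3]=1.
Final: two remaining deg-1 vertices are 3, 11. Add edge {3,11}.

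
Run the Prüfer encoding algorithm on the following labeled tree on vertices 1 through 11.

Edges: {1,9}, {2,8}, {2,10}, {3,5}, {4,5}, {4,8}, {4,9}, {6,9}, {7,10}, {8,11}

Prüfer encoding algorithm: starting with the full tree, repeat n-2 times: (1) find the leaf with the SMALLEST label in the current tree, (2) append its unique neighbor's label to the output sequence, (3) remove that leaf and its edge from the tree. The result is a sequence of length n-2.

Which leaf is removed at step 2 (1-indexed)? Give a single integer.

Answer: 3

Derivation:
Step 1: current leaves = {1,3,6,7,11}. Remove leaf 1 (neighbor: 9).
Step 2: current leaves = {3,6,7,11}. Remove leaf 3 (neighbor: 5).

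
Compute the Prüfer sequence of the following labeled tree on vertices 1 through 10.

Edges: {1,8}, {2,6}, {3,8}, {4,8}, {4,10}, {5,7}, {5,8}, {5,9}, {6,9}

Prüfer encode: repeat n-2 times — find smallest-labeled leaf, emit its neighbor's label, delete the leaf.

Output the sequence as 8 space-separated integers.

Step 1: leaves = {1,2,3,7,10}. Remove smallest leaf 1, emit neighbor 8.
Step 2: leaves = {2,3,7,10}. Remove smallest leaf 2, emit neighbor 6.
Step 3: leaves = {3,6,7,10}. Remove smallest leaf 3, emit neighbor 8.
Step 4: leaves = {6,7,10}. Remove smallest leaf 6, emit neighbor 9.
Step 5: leaves = {7,9,10}. Remove smallest leaf 7, emit neighbor 5.
Step 6: leaves = {9,10}. Remove smallest leaf 9, emit neighbor 5.
Step 7: leaves = {5,10}. Remove smallest leaf 5, emit neighbor 8.
Step 8: leaves = {8,10}. Remove smallest leaf 8, emit neighbor 4.
Done: 2 vertices remain (4, 10). Sequence = [8 6 8 9 5 5 8 4]

Answer: 8 6 8 9 5 5 8 4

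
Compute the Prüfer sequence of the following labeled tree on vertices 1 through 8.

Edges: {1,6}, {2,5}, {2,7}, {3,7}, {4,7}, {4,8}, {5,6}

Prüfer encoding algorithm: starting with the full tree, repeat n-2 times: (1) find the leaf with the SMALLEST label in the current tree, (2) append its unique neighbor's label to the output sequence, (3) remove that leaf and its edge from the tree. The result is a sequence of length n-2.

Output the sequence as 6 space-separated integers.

Answer: 6 7 5 2 7 4

Derivation:
Step 1: leaves = {1,3,8}. Remove smallest leaf 1, emit neighbor 6.
Step 2: leaves = {3,6,8}. Remove smallest leaf 3, emit neighbor 7.
Step 3: leaves = {6,8}. Remove smallest leaf 6, emit neighbor 5.
Step 4: leaves = {5,8}. Remove smallest leaf 5, emit neighbor 2.
Step 5: leaves = {2,8}. Remove smallest leaf 2, emit neighbor 7.
Step 6: leaves = {7,8}. Remove smallest leaf 7, emit neighbor 4.
Done: 2 vertices remain (4, 8). Sequence = [6 7 5 2 7 4]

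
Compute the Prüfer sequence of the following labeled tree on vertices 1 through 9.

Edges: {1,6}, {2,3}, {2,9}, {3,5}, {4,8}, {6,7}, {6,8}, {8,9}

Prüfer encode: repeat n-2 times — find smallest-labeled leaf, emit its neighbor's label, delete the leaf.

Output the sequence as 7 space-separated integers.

Step 1: leaves = {1,4,5,7}. Remove smallest leaf 1, emit neighbor 6.
Step 2: leaves = {4,5,7}. Remove smallest leaf 4, emit neighbor 8.
Step 3: leaves = {5,7}. Remove smallest leaf 5, emit neighbor 3.
Step 4: leaves = {3,7}. Remove smallest leaf 3, emit neighbor 2.
Step 5: leaves = {2,7}. Remove smallest leaf 2, emit neighbor 9.
Step 6: leaves = {7,9}. Remove smallest leaf 7, emit neighbor 6.
Step 7: leaves = {6,9}. Remove smallest leaf 6, emit neighbor 8.
Done: 2 vertices remain (8, 9). Sequence = [6 8 3 2 9 6 8]

Answer: 6 8 3 2 9 6 8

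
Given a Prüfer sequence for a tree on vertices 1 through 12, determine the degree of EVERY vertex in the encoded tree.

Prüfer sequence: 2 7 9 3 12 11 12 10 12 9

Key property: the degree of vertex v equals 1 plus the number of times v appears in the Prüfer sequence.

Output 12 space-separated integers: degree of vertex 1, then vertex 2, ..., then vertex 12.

Answer: 1 2 2 1 1 1 2 1 3 2 2 4

Derivation:
p_1 = 2: count[2] becomes 1
p_2 = 7: count[7] becomes 1
p_3 = 9: count[9] becomes 1
p_4 = 3: count[3] becomes 1
p_5 = 12: count[12] becomes 1
p_6 = 11: count[11] becomes 1
p_7 = 12: count[12] becomes 2
p_8 = 10: count[10] becomes 1
p_9 = 12: count[12] becomes 3
p_10 = 9: count[9] becomes 2
Degrees (1 + count): deg[1]=1+0=1, deg[2]=1+1=2, deg[3]=1+1=2, deg[4]=1+0=1, deg[5]=1+0=1, deg[6]=1+0=1, deg[7]=1+1=2, deg[8]=1+0=1, deg[9]=1+2=3, deg[10]=1+1=2, deg[11]=1+1=2, deg[12]=1+3=4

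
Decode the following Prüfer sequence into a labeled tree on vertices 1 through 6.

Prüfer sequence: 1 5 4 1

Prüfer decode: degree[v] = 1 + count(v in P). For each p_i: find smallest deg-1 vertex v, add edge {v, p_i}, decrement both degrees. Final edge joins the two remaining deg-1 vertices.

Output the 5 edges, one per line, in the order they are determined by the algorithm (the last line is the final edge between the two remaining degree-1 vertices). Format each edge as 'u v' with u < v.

Initial degrees: {1:3, 2:1, 3:1, 4:2, 5:2, 6:1}
Step 1: smallest deg-1 vertex = 2, p_1 = 1. Add edge {1,2}. Now deg[2]=0, deg[1]=2.
Step 2: smallest deg-1 vertex = 3, p_2 = 5. Add edge {3,5}. Now deg[3]=0, deg[5]=1.
Step 3: smallest deg-1 vertex = 5, p_3 = 4. Add edge {4,5}. Now deg[5]=0, deg[4]=1.
Step 4: smallest deg-1 vertex = 4, p_4 = 1. Add edge {1,4}. Now deg[4]=0, deg[1]=1.
Final: two remaining deg-1 vertices are 1, 6. Add edge {1,6}.

Answer: 1 2
3 5
4 5
1 4
1 6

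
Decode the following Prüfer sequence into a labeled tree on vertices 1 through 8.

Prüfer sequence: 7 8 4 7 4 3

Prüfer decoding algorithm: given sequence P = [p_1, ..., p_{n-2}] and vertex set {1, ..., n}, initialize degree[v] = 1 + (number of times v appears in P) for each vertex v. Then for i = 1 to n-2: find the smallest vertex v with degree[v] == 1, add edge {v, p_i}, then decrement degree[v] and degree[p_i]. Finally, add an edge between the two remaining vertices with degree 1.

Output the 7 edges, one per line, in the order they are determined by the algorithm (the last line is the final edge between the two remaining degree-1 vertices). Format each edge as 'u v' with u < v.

Answer: 1 7
2 8
4 5
6 7
4 7
3 4
3 8

Derivation:
Initial degrees: {1:1, 2:1, 3:2, 4:3, 5:1, 6:1, 7:3, 8:2}
Step 1: smallest deg-1 vertex = 1, p_1 = 7. Add edge {1,7}. Now deg[1]=0, deg[7]=2.
Step 2: smallest deg-1 vertex = 2, p_2 = 8. Add edge {2,8}. Now deg[2]=0, deg[8]=1.
Step 3: smallest deg-1 vertex = 5, p_3 = 4. Add edge {4,5}. Now deg[5]=0, deg[4]=2.
Step 4: smallest deg-1 vertex = 6, p_4 = 7. Add edge {6,7}. Now deg[6]=0, deg[7]=1.
Step 5: smallest deg-1 vertex = 7, p_5 = 4. Add edge {4,7}. Now deg[7]=0, deg[4]=1.
Step 6: smallest deg-1 vertex = 4, p_6 = 3. Add edge {3,4}. Now deg[4]=0, deg[3]=1.
Final: two remaining deg-1 vertices are 3, 8. Add edge {3,8}.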